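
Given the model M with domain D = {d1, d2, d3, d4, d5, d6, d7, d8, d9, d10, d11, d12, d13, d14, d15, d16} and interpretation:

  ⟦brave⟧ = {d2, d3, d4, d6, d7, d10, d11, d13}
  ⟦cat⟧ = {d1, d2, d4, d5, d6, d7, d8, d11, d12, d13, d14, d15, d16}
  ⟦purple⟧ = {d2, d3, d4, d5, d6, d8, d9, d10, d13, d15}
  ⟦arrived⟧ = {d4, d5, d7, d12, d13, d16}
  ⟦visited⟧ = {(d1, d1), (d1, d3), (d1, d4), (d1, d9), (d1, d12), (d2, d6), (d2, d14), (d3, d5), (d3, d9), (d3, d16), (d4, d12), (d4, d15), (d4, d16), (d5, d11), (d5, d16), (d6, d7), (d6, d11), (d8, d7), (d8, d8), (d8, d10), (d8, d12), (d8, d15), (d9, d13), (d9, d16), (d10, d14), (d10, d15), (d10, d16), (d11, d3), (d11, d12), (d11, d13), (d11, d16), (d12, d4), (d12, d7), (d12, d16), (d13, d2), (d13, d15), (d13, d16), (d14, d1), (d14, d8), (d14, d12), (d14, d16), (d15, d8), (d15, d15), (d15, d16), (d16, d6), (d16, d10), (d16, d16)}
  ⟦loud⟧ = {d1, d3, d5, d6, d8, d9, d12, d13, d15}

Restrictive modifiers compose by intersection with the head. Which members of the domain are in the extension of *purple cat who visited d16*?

{d4, d5, d13, d15}

⟦who visited d16⟧ = {x : ⟨x, d16⟩ ∈ ⟦visited⟧} = {d3, d4, d5, d9, d10, d11, d12, d13, d14, d15, d16}
⟦cat⟧ = {d1, d2, d4, d5, d6, d7, d8, d11, d12, d13, d14, d15, d16}
… ∩ ⟦who visited d16⟧ = {d1, d2, d4, d5, d6, d7, d8, d11, d12, d13, d14, d15, d16} ∩ {d3, d4, d5, d9, d10, d11, d12, d13, d14, d15, d16} = {d4, d5, d11, d12, d13, d14, d15, d16}
… ∩ ⟦purple⟧ = {d4, d5, d11, d12, d13, d14, d15, d16} ∩ {d2, d3, d4, d5, d6, d8, d9, d10, d13, d15} = {d4, d5, d13, d15}
So ⟦purple cat who visited d16⟧ = {d4, d5, d13, d15}.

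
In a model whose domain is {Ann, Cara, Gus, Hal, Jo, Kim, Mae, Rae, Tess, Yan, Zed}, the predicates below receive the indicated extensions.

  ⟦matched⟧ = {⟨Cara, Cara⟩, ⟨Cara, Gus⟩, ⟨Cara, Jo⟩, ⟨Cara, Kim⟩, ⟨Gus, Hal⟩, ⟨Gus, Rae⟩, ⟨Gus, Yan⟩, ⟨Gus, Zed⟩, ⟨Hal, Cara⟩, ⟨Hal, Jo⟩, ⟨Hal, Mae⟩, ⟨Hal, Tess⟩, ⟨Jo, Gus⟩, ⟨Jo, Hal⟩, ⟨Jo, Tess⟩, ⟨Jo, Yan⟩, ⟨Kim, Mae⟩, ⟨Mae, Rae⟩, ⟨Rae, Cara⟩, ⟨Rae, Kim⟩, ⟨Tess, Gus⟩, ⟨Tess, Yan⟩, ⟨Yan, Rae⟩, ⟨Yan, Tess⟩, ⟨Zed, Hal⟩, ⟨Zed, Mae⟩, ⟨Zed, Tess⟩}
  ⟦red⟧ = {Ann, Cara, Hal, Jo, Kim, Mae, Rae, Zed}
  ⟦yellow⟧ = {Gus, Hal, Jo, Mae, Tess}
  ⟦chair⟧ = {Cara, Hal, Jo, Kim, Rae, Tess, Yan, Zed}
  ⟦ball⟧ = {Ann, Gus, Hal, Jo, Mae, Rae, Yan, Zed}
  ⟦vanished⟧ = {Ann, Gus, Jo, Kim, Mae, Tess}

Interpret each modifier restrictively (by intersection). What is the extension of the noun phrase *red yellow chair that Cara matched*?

⟦that Cara matched⟧ = {x : ⟨Cara, x⟩ ∈ ⟦matched⟧} = {Cara, Gus, Jo, Kim}
⟦chair⟧ = {Cara, Hal, Jo, Kim, Rae, Tess, Yan, Zed}
… ∩ ⟦that Cara matched⟧ = {Cara, Hal, Jo, Kim, Rae, Tess, Yan, Zed} ∩ {Cara, Gus, Jo, Kim} = {Cara, Jo, Kim}
… ∩ ⟦red⟧ = {Cara, Jo, Kim} ∩ {Ann, Cara, Hal, Jo, Kim, Mae, Rae, Zed} = {Cara, Jo, Kim}
… ∩ ⟦yellow⟧ = {Cara, Jo, Kim} ∩ {Gus, Hal, Jo, Mae, Tess} = {Jo}
So ⟦red yellow chair that Cara matched⟧ = {Jo}.

{Jo}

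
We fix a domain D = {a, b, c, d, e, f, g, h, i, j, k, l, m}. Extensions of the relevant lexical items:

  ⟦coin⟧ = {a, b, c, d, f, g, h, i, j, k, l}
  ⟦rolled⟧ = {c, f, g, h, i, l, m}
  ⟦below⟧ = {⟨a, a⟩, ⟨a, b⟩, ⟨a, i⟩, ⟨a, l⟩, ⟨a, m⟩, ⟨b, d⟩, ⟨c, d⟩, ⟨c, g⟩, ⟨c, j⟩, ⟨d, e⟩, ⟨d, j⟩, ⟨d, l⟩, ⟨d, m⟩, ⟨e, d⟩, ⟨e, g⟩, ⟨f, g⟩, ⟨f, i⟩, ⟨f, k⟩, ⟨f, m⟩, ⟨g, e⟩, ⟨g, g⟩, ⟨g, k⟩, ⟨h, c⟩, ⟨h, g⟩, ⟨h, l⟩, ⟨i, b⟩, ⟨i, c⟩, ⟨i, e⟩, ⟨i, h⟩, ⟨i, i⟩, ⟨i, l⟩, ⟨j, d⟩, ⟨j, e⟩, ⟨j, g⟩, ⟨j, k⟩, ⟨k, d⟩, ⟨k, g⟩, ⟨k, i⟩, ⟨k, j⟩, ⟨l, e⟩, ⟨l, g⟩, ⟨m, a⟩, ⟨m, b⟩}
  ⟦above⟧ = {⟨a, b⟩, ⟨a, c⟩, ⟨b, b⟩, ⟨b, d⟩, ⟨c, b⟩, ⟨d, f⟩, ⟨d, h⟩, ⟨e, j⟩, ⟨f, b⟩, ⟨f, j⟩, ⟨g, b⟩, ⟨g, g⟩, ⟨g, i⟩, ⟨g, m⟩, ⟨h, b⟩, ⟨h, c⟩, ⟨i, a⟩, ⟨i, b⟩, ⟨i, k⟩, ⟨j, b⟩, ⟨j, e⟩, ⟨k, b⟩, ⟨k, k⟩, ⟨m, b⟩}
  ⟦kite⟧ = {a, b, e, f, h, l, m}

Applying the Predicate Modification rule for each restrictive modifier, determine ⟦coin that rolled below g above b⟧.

{c, f, g, h}

⟦that rolled⟧ = ⟦rolled⟧ = {c, f, g, h, i, l, m}
⟦below g⟧ = {x : ⟨x, g⟩ ∈ ⟦below⟧} = {c, e, f, g, h, j, k, l}
⟦above b⟧ = {x : ⟨x, b⟩ ∈ ⟦above⟧} = {a, b, c, f, g, h, i, j, k, m}
⟦coin⟧ = {a, b, c, d, f, g, h, i, j, k, l}
… ∩ ⟦that rolled⟧ = {a, b, c, d, f, g, h, i, j, k, l} ∩ {c, f, g, h, i, l, m} = {c, f, g, h, i, l}
… ∩ ⟦below g⟧ = {c, f, g, h, i, l} ∩ {c, e, f, g, h, j, k, l} = {c, f, g, h, l}
… ∩ ⟦above b⟧ = {c, f, g, h, l} ∩ {a, b, c, f, g, h, i, j, k, m} = {c, f, g, h}
So ⟦coin that rolled below g above b⟧ = {c, f, g, h}.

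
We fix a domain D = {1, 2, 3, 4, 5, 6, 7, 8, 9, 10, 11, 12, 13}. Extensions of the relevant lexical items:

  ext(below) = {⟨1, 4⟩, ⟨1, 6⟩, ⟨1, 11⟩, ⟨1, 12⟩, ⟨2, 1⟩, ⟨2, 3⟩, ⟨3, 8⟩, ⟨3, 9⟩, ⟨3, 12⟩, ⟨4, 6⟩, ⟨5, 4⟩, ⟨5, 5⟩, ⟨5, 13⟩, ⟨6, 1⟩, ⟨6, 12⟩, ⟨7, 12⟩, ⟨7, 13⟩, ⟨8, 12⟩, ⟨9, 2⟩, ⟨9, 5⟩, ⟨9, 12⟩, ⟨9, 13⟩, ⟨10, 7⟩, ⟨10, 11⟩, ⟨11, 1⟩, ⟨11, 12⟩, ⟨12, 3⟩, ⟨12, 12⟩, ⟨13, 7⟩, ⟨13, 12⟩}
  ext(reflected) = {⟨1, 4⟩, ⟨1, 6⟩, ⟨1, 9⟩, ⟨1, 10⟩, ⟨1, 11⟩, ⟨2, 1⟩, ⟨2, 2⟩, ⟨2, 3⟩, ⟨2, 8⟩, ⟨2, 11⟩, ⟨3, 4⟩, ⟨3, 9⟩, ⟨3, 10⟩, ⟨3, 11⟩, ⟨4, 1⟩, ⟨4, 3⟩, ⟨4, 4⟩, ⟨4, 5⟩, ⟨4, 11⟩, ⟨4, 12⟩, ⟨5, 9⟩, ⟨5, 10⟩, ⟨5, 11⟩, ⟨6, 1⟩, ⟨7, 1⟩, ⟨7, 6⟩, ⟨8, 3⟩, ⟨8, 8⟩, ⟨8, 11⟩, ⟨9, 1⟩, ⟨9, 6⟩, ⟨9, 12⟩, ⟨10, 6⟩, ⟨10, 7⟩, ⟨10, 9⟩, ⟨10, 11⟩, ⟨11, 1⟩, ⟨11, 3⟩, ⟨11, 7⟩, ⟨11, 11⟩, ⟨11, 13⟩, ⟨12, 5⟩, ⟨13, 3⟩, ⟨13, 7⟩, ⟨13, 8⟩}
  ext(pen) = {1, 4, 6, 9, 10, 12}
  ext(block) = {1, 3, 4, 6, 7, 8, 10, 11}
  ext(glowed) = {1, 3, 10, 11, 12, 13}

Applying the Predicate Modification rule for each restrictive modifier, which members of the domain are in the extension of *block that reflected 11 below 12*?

⟦that reflected 11⟧ = {x : ⟨x, 11⟩ ∈ ⟦reflected⟧} = {1, 2, 3, 4, 5, 8, 10, 11}
⟦below 12⟧ = {x : ⟨x, 12⟩ ∈ ⟦below⟧} = {1, 3, 6, 7, 8, 9, 11, 12, 13}
⟦block⟧ = {1, 3, 4, 6, 7, 8, 10, 11}
… ∩ ⟦that reflected 11⟧ = {1, 3, 4, 6, 7, 8, 10, 11} ∩ {1, 2, 3, 4, 5, 8, 10, 11} = {1, 3, 4, 8, 10, 11}
… ∩ ⟦below 12⟧ = {1, 3, 4, 8, 10, 11} ∩ {1, 3, 6, 7, 8, 9, 11, 12, 13} = {1, 3, 8, 11}
So ⟦block that reflected 11 below 12⟧ = {1, 3, 8, 11}.

{1, 3, 8, 11}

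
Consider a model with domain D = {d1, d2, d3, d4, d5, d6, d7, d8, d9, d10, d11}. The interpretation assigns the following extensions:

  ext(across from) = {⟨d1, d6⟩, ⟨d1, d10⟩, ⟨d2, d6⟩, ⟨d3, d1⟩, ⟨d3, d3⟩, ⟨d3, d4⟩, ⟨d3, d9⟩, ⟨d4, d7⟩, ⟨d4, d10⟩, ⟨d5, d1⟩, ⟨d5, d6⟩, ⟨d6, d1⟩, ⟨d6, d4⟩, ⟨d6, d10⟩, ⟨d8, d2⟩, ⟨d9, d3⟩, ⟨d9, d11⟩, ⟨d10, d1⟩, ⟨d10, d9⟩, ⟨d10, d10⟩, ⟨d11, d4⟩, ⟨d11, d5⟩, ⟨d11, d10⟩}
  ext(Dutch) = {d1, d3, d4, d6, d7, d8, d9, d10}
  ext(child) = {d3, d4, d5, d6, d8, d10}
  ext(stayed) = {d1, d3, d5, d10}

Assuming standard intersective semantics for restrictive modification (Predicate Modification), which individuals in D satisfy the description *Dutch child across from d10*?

⟦across from d10⟧ = {x : ⟨x, d10⟩ ∈ ⟦across from⟧} = {d1, d4, d6, d10, d11}
⟦child⟧ = {d3, d4, d5, d6, d8, d10}
… ∩ ⟦across from d10⟧ = {d3, d4, d5, d6, d8, d10} ∩ {d1, d4, d6, d10, d11} = {d4, d6, d10}
… ∩ ⟦Dutch⟧ = {d4, d6, d10} ∩ {d1, d3, d4, d6, d7, d8, d9, d10} = {d4, d6, d10}
So ⟦Dutch child across from d10⟧ = {d4, d6, d10}.

{d4, d6, d10}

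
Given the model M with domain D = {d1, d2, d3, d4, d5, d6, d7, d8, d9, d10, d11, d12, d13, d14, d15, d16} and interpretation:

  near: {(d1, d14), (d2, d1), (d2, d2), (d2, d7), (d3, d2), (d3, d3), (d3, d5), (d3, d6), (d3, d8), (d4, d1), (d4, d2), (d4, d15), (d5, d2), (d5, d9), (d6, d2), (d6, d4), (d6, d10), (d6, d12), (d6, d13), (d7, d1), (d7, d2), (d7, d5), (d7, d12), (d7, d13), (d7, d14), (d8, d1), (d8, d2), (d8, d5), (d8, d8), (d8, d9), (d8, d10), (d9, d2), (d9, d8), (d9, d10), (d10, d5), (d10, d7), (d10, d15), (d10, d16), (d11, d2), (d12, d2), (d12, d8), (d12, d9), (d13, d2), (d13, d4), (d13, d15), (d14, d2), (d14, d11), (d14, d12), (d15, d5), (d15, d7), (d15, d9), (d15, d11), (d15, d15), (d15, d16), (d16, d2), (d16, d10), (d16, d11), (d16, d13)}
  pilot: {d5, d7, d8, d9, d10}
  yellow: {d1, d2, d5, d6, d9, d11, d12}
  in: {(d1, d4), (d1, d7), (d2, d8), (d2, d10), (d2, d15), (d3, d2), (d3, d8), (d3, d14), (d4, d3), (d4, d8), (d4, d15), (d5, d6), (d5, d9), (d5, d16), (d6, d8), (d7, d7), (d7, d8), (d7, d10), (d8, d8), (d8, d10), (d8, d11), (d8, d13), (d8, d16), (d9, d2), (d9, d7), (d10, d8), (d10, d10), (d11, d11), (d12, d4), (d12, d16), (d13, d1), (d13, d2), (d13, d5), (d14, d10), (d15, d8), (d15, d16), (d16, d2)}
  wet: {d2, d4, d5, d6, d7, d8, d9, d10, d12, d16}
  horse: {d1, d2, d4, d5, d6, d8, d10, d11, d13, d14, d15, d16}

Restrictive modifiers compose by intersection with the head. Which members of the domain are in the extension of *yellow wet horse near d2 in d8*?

{d2, d6}

⟦near d2⟧ = {x : ⟨x, d2⟩ ∈ ⟦near⟧} = {d2, d3, d4, d5, d6, d7, d8, d9, d11, d12, d13, d14, d16}
⟦in d8⟧ = {x : ⟨x, d8⟩ ∈ ⟦in⟧} = {d2, d3, d4, d6, d7, d8, d10, d15}
⟦horse⟧ = {d1, d2, d4, d5, d6, d8, d10, d11, d13, d14, d15, d16}
… ∩ ⟦near d2⟧ = {d1, d2, d4, d5, d6, d8, d10, d11, d13, d14, d15, d16} ∩ {d2, d3, d4, d5, d6, d7, d8, d9, d11, d12, d13, d14, d16} = {d2, d4, d5, d6, d8, d11, d13, d14, d16}
… ∩ ⟦in d8⟧ = {d2, d4, d5, d6, d8, d11, d13, d14, d16} ∩ {d2, d3, d4, d6, d7, d8, d10, d15} = {d2, d4, d6, d8}
… ∩ ⟦yellow⟧ = {d2, d4, d6, d8} ∩ {d1, d2, d5, d6, d9, d11, d12} = {d2, d6}
… ∩ ⟦wet⟧ = {d2, d6} ∩ {d2, d4, d5, d6, d7, d8, d9, d10, d12, d16} = {d2, d6}
So ⟦yellow wet horse near d2 in d8⟧ = {d2, d6}.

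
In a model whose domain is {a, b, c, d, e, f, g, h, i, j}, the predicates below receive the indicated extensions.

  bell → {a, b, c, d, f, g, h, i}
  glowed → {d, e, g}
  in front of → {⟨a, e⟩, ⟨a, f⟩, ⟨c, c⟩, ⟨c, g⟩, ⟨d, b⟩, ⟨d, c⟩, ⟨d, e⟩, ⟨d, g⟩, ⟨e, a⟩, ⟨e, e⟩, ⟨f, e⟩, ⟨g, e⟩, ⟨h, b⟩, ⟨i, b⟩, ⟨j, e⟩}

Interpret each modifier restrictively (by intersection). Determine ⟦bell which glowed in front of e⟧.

{d, g}

⟦which glowed⟧ = ⟦glowed⟧ = {d, e, g}
⟦in front of e⟧ = {x : ⟨x, e⟩ ∈ ⟦in front of⟧} = {a, d, e, f, g, j}
⟦bell⟧ = {a, b, c, d, f, g, h, i}
… ∩ ⟦which glowed⟧ = {a, b, c, d, f, g, h, i} ∩ {d, e, g} = {d, g}
… ∩ ⟦in front of e⟧ = {d, g} ∩ {a, d, e, f, g, j} = {d, g}
So ⟦bell which glowed in front of e⟧ = {d, g}.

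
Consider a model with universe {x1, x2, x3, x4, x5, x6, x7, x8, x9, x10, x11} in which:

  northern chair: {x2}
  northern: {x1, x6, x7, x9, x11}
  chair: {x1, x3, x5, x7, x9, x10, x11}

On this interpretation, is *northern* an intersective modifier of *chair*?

⟦northern⟧ ∩ ⟦chair⟧ = {x1, x6, x7, x9, x11} ∩ {x1, x3, x5, x7, x9, x10, x11} = {x1, x7, x9, x11}
Observed ⟦northern chair⟧ = {x2}.
These differ, so the modifier is not intersective in this model.

no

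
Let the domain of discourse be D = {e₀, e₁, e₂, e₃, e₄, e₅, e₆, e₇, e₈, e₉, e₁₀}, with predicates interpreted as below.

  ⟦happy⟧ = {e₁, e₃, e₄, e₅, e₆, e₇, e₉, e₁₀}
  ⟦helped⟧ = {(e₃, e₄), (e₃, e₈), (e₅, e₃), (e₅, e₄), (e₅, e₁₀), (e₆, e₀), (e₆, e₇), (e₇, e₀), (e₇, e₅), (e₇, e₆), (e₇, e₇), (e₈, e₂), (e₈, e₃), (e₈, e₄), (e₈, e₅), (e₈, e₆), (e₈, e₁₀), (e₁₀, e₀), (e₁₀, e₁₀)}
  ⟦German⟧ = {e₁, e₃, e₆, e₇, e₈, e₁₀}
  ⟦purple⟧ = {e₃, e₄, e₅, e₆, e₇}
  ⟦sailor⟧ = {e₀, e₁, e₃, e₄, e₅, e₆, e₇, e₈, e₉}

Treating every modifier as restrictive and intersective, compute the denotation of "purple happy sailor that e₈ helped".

⟦that e₈ helped⟧ = {x : ⟨e₈, x⟩ ∈ ⟦helped⟧} = {e₂, e₃, e₄, e₅, e₆, e₁₀}
⟦sailor⟧ = {e₀, e₁, e₃, e₄, e₅, e₆, e₇, e₈, e₉}
… ∩ ⟦that e₈ helped⟧ = {e₀, e₁, e₃, e₄, e₅, e₆, e₇, e₈, e₉} ∩ {e₂, e₃, e₄, e₅, e₆, e₁₀} = {e₃, e₄, e₅, e₆}
… ∩ ⟦purple⟧ = {e₃, e₄, e₅, e₆} ∩ {e₃, e₄, e₅, e₆, e₇} = {e₃, e₄, e₅, e₆}
… ∩ ⟦happy⟧ = {e₃, e₄, e₅, e₆} ∩ {e₁, e₃, e₄, e₅, e₆, e₇, e₉, e₁₀} = {e₃, e₄, e₅, e₆}
So ⟦purple happy sailor that e₈ helped⟧ = {e₃, e₄, e₅, e₆}.

{e₃, e₄, e₅, e₆}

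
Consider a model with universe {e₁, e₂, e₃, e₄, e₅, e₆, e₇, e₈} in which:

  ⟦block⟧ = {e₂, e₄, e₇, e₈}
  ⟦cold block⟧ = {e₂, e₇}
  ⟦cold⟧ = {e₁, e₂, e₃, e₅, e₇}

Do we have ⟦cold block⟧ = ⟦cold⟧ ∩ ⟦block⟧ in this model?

⟦cold⟧ ∩ ⟦block⟧ = {e₁, e₂, e₃, e₅, e₇} ∩ {e₂, e₄, e₇, e₈} = {e₂, e₇}
Observed ⟦cold block⟧ = {e₂, e₇}.
These coincide, so the modifier is intersective here.

yes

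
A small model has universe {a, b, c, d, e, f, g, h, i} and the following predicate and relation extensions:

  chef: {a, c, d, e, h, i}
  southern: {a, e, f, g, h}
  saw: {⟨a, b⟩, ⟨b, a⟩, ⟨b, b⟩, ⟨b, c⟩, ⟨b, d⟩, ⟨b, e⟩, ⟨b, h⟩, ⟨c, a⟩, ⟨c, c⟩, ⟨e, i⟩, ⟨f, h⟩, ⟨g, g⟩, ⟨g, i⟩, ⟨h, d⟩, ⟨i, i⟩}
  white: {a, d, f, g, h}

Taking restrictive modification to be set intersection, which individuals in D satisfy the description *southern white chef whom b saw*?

⟦whom b saw⟧ = {x : ⟨b, x⟩ ∈ ⟦saw⟧} = {a, b, c, d, e, h}
⟦chef⟧ = {a, c, d, e, h, i}
… ∩ ⟦whom b saw⟧ = {a, c, d, e, h, i} ∩ {a, b, c, d, e, h} = {a, c, d, e, h}
… ∩ ⟦southern⟧ = {a, c, d, e, h} ∩ {a, e, f, g, h} = {a, e, h}
… ∩ ⟦white⟧ = {a, e, h} ∩ {a, d, f, g, h} = {a, h}
So ⟦southern white chef whom b saw⟧ = {a, h}.

{a, h}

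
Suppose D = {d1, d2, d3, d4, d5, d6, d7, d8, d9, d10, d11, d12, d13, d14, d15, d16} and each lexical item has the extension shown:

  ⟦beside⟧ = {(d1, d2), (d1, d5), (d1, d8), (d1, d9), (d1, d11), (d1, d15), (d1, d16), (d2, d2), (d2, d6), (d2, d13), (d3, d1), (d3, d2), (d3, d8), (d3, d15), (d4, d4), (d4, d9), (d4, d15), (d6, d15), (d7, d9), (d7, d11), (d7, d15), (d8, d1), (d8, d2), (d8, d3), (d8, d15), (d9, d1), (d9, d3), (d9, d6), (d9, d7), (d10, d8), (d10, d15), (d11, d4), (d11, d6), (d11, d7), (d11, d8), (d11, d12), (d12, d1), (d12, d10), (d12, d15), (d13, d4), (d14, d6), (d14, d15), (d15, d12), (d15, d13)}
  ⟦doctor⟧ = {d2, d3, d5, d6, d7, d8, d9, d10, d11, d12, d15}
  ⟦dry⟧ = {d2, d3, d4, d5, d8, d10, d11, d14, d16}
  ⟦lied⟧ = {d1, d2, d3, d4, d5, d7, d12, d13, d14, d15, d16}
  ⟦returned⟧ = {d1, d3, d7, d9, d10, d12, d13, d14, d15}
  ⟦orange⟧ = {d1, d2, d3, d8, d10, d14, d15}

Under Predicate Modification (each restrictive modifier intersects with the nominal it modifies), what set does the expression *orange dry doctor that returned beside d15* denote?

⟦that returned⟧ = ⟦returned⟧ = {d1, d3, d7, d9, d10, d12, d13, d14, d15}
⟦beside d15⟧ = {x : ⟨x, d15⟩ ∈ ⟦beside⟧} = {d1, d3, d4, d6, d7, d8, d10, d12, d14}
⟦doctor⟧ = {d2, d3, d5, d6, d7, d8, d9, d10, d11, d12, d15}
… ∩ ⟦that returned⟧ = {d2, d3, d5, d6, d7, d8, d9, d10, d11, d12, d15} ∩ {d1, d3, d7, d9, d10, d12, d13, d14, d15} = {d3, d7, d9, d10, d12, d15}
… ∩ ⟦beside d15⟧ = {d3, d7, d9, d10, d12, d15} ∩ {d1, d3, d4, d6, d7, d8, d10, d12, d14} = {d3, d7, d10, d12}
… ∩ ⟦orange⟧ = {d3, d7, d10, d12} ∩ {d1, d2, d3, d8, d10, d14, d15} = {d3, d10}
… ∩ ⟦dry⟧ = {d3, d10} ∩ {d2, d3, d4, d5, d8, d10, d11, d14, d16} = {d3, d10}
So ⟦orange dry doctor that returned beside d15⟧ = {d3, d10}.

{d3, d10}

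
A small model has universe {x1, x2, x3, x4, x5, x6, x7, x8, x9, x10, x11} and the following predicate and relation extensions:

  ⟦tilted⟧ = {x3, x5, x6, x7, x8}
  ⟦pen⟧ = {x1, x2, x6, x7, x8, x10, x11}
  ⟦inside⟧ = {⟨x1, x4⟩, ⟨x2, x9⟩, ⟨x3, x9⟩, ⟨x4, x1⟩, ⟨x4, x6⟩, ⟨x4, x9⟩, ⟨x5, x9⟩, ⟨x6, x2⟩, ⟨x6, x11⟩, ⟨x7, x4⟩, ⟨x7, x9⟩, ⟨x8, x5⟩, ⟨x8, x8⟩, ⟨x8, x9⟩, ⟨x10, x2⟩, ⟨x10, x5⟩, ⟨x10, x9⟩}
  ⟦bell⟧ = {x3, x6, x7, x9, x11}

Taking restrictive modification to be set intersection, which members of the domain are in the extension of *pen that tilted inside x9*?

⟦that tilted⟧ = ⟦tilted⟧ = {x3, x5, x6, x7, x8}
⟦inside x9⟧ = {x : ⟨x, x9⟩ ∈ ⟦inside⟧} = {x2, x3, x4, x5, x7, x8, x10}
⟦pen⟧ = {x1, x2, x6, x7, x8, x10, x11}
… ∩ ⟦that tilted⟧ = {x1, x2, x6, x7, x8, x10, x11} ∩ {x3, x5, x6, x7, x8} = {x6, x7, x8}
… ∩ ⟦inside x9⟧ = {x6, x7, x8} ∩ {x2, x3, x4, x5, x7, x8, x10} = {x7, x8}
So ⟦pen that tilted inside x9⟧ = {x7, x8}.

{x7, x8}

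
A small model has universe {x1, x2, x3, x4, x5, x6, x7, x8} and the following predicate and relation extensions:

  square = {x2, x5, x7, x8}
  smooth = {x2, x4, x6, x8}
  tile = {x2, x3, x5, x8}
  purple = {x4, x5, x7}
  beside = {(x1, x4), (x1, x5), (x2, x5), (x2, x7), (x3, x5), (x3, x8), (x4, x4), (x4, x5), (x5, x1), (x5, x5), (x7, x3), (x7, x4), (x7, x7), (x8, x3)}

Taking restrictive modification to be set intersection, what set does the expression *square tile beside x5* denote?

{x2, x5}

⟦beside x5⟧ = {x : ⟨x, x5⟩ ∈ ⟦beside⟧} = {x1, x2, x3, x4, x5}
⟦tile⟧ = {x2, x3, x5, x8}
… ∩ ⟦beside x5⟧ = {x2, x3, x5, x8} ∩ {x1, x2, x3, x4, x5} = {x2, x3, x5}
… ∩ ⟦square⟧ = {x2, x3, x5} ∩ {x2, x5, x7, x8} = {x2, x5}
So ⟦square tile beside x5⟧ = {x2, x5}.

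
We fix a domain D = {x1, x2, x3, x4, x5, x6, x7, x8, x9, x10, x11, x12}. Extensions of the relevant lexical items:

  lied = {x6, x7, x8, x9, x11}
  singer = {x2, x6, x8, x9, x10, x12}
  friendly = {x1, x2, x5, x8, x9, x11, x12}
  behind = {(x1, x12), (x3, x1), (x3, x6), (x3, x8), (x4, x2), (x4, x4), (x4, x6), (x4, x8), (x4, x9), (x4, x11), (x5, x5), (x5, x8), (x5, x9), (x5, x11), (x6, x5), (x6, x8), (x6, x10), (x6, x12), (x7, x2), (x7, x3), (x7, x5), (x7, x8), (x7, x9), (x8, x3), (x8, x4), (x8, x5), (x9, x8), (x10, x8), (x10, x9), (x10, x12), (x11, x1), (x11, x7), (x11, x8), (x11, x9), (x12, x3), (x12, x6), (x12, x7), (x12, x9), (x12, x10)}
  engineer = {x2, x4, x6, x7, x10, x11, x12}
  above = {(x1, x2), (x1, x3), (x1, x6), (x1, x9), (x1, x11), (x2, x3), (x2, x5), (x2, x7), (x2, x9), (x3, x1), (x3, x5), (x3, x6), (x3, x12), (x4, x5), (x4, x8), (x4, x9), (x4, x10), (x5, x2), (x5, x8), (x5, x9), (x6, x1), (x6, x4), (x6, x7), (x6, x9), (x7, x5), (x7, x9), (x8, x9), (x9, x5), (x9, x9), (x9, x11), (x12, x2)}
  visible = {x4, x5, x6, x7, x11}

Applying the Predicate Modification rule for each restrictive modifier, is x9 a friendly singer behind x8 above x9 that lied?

⟦behind x8⟧ = {x : ⟨x, x8⟩ ∈ ⟦behind⟧} = {x3, x4, x5, x6, x7, x9, x10, x11}
⟦above x9⟧ = {x : ⟨x, x9⟩ ∈ ⟦above⟧} = {x1, x2, x4, x5, x6, x7, x8, x9}
⟦that lied⟧ = ⟦lied⟧ = {x6, x7, x8, x9, x11}
⟦singer⟧ = {x2, x6, x8, x9, x10, x12}
… ∩ ⟦behind x8⟧ = {x2, x6, x8, x9, x10, x12} ∩ {x3, x4, x5, x6, x7, x9, x10, x11} = {x6, x9, x10}
… ∩ ⟦above x9⟧ = {x6, x9, x10} ∩ {x1, x2, x4, x5, x6, x7, x8, x9} = {x6, x9}
… ∩ ⟦that lied⟧ = {x6, x9} ∩ {x6, x7, x8, x9, x11} = {x6, x9}
… ∩ ⟦friendly⟧ = {x6, x9} ∩ {x1, x2, x5, x8, x9, x11, x12} = {x9}
⟦friendly singer behind x8 above x9 that lied⟧ = {x9}; x9 ∈ this set.

yes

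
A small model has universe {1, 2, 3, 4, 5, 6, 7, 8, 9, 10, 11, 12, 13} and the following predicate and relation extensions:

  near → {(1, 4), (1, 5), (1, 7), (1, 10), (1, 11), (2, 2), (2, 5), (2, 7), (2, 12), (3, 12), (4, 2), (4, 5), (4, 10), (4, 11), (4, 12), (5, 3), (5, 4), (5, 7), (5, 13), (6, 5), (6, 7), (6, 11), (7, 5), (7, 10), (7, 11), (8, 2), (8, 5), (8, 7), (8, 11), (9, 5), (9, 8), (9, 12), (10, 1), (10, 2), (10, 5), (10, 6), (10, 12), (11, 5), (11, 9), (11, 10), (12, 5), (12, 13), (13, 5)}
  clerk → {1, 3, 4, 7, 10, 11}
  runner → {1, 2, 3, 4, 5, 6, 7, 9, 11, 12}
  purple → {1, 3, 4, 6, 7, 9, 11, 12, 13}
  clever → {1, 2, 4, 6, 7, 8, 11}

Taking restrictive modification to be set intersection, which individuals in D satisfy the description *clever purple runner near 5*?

⟦near 5⟧ = {x : ⟨x, 5⟩ ∈ ⟦near⟧} = {1, 2, 4, 6, 7, 8, 9, 10, 11, 12, 13}
⟦runner⟧ = {1, 2, 3, 4, 5, 6, 7, 9, 11, 12}
… ∩ ⟦near 5⟧ = {1, 2, 3, 4, 5, 6, 7, 9, 11, 12} ∩ {1, 2, 4, 6, 7, 8, 9, 10, 11, 12, 13} = {1, 2, 4, 6, 7, 9, 11, 12}
… ∩ ⟦clever⟧ = {1, 2, 4, 6, 7, 9, 11, 12} ∩ {1, 2, 4, 6, 7, 8, 11} = {1, 2, 4, 6, 7, 11}
… ∩ ⟦purple⟧ = {1, 2, 4, 6, 7, 11} ∩ {1, 3, 4, 6, 7, 9, 11, 12, 13} = {1, 4, 6, 7, 11}
So ⟦clever purple runner near 5⟧ = {1, 4, 6, 7, 11}.

{1, 4, 6, 7, 11}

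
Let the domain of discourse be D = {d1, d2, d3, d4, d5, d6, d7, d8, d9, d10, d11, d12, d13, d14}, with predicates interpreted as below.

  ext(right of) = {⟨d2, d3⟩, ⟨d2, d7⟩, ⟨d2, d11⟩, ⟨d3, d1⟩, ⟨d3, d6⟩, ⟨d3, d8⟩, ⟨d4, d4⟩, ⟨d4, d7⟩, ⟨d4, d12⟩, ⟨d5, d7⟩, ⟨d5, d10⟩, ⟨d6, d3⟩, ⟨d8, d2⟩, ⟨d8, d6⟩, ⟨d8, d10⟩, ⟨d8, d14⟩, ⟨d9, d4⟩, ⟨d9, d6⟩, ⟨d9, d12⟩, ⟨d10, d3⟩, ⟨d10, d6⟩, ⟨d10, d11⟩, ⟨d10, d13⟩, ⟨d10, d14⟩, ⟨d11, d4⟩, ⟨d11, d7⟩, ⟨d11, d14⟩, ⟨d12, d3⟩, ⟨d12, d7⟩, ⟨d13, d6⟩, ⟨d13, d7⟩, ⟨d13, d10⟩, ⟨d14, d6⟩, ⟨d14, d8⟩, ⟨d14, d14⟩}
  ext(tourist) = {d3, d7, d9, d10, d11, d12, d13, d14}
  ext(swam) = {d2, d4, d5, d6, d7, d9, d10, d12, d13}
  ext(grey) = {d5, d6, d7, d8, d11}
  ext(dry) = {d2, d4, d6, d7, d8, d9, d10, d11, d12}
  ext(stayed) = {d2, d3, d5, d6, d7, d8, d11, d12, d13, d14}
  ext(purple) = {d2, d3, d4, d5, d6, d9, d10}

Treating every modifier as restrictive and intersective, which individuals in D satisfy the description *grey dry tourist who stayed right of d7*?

⟦who stayed⟧ = ⟦stayed⟧ = {d2, d3, d5, d6, d7, d8, d11, d12, d13, d14}
⟦right of d7⟧ = {x : ⟨x, d7⟩ ∈ ⟦right of⟧} = {d2, d4, d5, d11, d12, d13}
⟦tourist⟧ = {d3, d7, d9, d10, d11, d12, d13, d14}
… ∩ ⟦who stayed⟧ = {d3, d7, d9, d10, d11, d12, d13, d14} ∩ {d2, d3, d5, d6, d7, d8, d11, d12, d13, d14} = {d3, d7, d11, d12, d13, d14}
… ∩ ⟦right of d7⟧ = {d3, d7, d11, d12, d13, d14} ∩ {d2, d4, d5, d11, d12, d13} = {d11, d12, d13}
… ∩ ⟦grey⟧ = {d11, d12, d13} ∩ {d5, d6, d7, d8, d11} = {d11}
… ∩ ⟦dry⟧ = {d11} ∩ {d2, d4, d6, d7, d8, d9, d10, d11, d12} = {d11}
So ⟦grey dry tourist who stayed right of d7⟧ = {d11}.

{d11}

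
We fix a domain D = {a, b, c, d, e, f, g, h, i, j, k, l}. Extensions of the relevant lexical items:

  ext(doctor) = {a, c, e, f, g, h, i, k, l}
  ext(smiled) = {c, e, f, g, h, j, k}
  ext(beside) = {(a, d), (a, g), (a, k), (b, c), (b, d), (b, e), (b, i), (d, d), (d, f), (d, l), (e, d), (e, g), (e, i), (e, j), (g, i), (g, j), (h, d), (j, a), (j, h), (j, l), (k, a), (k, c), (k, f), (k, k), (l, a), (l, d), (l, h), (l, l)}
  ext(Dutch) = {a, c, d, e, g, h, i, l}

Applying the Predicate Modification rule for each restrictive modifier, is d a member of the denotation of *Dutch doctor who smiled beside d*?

no

⟦who smiled⟧ = ⟦smiled⟧ = {c, e, f, g, h, j, k}
⟦beside d⟧ = {x : ⟨x, d⟩ ∈ ⟦beside⟧} = {a, b, d, e, h, l}
⟦doctor⟧ = {a, c, e, f, g, h, i, k, l}
… ∩ ⟦who smiled⟧ = {a, c, e, f, g, h, i, k, l} ∩ {c, e, f, g, h, j, k} = {c, e, f, g, h, k}
… ∩ ⟦beside d⟧ = {c, e, f, g, h, k} ∩ {a, b, d, e, h, l} = {e, h}
… ∩ ⟦Dutch⟧ = {e, h} ∩ {a, c, d, e, g, h, i, l} = {e, h}
⟦Dutch doctor who smiled beside d⟧ = {e, h}; d ∉ this set.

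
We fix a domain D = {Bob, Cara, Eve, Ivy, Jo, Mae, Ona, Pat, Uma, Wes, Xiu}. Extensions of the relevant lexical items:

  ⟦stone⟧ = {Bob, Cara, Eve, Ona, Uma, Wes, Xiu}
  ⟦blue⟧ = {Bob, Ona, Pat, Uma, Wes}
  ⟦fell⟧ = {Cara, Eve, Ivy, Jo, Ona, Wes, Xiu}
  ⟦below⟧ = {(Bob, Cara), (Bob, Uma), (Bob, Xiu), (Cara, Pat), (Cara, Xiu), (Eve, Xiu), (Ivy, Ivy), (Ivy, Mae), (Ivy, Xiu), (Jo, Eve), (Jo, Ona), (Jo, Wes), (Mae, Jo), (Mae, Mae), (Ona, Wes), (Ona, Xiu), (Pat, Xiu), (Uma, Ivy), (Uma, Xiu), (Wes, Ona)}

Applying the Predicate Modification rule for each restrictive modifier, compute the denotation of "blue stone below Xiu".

{Bob, Ona, Uma}

⟦below Xiu⟧ = {x : ⟨x, Xiu⟩ ∈ ⟦below⟧} = {Bob, Cara, Eve, Ivy, Ona, Pat, Uma}
⟦stone⟧ = {Bob, Cara, Eve, Ona, Uma, Wes, Xiu}
… ∩ ⟦below Xiu⟧ = {Bob, Cara, Eve, Ona, Uma, Wes, Xiu} ∩ {Bob, Cara, Eve, Ivy, Ona, Pat, Uma} = {Bob, Cara, Eve, Ona, Uma}
… ∩ ⟦blue⟧ = {Bob, Cara, Eve, Ona, Uma} ∩ {Bob, Ona, Pat, Uma, Wes} = {Bob, Ona, Uma}
So ⟦blue stone below Xiu⟧ = {Bob, Ona, Uma}.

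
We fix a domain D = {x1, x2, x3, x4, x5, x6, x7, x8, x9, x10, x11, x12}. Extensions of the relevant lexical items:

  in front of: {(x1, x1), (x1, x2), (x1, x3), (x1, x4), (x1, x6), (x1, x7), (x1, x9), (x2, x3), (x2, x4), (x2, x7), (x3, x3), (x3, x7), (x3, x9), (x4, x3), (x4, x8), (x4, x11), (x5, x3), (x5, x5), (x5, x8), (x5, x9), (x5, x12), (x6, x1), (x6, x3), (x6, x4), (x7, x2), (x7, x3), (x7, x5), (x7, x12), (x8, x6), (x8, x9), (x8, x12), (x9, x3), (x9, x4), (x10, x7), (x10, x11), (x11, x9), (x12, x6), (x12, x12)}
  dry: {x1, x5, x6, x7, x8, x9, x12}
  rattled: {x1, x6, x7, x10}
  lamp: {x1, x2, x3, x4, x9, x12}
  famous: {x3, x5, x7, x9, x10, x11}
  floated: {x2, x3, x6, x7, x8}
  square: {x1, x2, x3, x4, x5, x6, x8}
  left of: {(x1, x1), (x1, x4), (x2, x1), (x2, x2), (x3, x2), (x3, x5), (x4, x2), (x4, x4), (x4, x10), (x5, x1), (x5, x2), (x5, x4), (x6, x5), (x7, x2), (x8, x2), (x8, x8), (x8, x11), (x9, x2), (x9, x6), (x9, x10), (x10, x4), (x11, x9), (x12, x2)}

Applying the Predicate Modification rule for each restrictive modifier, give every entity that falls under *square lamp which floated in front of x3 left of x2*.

{x2, x3}

⟦which floated⟧ = ⟦floated⟧ = {x2, x3, x6, x7, x8}
⟦in front of x3⟧ = {x : ⟨x, x3⟩ ∈ ⟦in front of⟧} = {x1, x2, x3, x4, x5, x6, x7, x9}
⟦left of x2⟧ = {x : ⟨x, x2⟩ ∈ ⟦left of⟧} = {x2, x3, x4, x5, x7, x8, x9, x12}
⟦lamp⟧ = {x1, x2, x3, x4, x9, x12}
… ∩ ⟦which floated⟧ = {x1, x2, x3, x4, x9, x12} ∩ {x2, x3, x6, x7, x8} = {x2, x3}
… ∩ ⟦in front of x3⟧ = {x2, x3} ∩ {x1, x2, x3, x4, x5, x6, x7, x9} = {x2, x3}
… ∩ ⟦left of x2⟧ = {x2, x3} ∩ {x2, x3, x4, x5, x7, x8, x9, x12} = {x2, x3}
… ∩ ⟦square⟧ = {x2, x3} ∩ {x1, x2, x3, x4, x5, x6, x8} = {x2, x3}
So ⟦square lamp which floated in front of x3 left of x2⟧ = {x2, x3}.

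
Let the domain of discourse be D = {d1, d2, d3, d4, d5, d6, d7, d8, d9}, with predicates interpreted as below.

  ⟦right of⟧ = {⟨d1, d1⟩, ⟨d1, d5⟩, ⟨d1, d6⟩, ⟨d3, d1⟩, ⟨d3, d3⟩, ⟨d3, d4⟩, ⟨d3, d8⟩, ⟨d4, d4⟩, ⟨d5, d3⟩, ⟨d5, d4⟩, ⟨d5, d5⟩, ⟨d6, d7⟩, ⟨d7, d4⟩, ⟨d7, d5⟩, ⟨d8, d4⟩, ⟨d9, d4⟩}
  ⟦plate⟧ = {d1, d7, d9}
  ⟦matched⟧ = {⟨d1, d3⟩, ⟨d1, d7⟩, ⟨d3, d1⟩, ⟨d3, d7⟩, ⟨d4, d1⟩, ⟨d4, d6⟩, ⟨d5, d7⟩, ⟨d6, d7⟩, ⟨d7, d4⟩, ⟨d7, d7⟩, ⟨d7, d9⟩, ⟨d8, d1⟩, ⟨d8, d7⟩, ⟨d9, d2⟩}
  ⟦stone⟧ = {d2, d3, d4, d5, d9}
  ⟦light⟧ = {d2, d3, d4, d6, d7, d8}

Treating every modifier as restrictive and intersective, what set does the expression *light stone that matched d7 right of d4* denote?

⟦that matched d7⟧ = {x : ⟨x, d7⟩ ∈ ⟦matched⟧} = {d1, d3, d5, d6, d7, d8}
⟦right of d4⟧ = {x : ⟨x, d4⟩ ∈ ⟦right of⟧} = {d3, d4, d5, d7, d8, d9}
⟦stone⟧ = {d2, d3, d4, d5, d9}
… ∩ ⟦that matched d7⟧ = {d2, d3, d4, d5, d9} ∩ {d1, d3, d5, d6, d7, d8} = {d3, d5}
… ∩ ⟦right of d4⟧ = {d3, d5} ∩ {d3, d4, d5, d7, d8, d9} = {d3, d5}
… ∩ ⟦light⟧ = {d3, d5} ∩ {d2, d3, d4, d6, d7, d8} = {d3}
So ⟦light stone that matched d7 right of d4⟧ = {d3}.

{d3}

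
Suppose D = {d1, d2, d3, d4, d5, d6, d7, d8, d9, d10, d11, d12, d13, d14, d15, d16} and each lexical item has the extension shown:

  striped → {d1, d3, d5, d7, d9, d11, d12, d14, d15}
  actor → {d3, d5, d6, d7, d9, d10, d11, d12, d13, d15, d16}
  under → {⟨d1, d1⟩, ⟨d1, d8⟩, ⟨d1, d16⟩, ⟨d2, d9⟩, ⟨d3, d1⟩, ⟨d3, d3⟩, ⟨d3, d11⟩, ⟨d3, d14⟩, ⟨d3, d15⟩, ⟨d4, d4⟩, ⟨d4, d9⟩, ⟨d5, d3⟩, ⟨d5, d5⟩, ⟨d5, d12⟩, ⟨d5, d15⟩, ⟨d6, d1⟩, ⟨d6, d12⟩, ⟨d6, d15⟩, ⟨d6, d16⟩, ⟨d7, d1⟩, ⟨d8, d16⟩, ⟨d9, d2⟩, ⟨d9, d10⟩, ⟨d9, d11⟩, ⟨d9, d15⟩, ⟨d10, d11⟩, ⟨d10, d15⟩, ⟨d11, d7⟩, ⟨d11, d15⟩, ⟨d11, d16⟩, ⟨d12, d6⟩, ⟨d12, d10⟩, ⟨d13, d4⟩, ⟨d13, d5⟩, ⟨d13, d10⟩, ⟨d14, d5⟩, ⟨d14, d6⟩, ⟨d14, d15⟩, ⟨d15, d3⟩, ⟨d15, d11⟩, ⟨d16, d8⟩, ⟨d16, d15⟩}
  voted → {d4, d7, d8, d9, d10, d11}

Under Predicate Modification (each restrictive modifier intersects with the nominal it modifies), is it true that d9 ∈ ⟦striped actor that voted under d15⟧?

⟦that voted⟧ = ⟦voted⟧ = {d4, d7, d8, d9, d10, d11}
⟦under d15⟧ = {x : ⟨x, d15⟩ ∈ ⟦under⟧} = {d3, d5, d6, d9, d10, d11, d14, d16}
⟦actor⟧ = {d3, d5, d6, d7, d9, d10, d11, d12, d13, d15, d16}
… ∩ ⟦that voted⟧ = {d3, d5, d6, d7, d9, d10, d11, d12, d13, d15, d16} ∩ {d4, d7, d8, d9, d10, d11} = {d7, d9, d10, d11}
… ∩ ⟦under d15⟧ = {d7, d9, d10, d11} ∩ {d3, d5, d6, d9, d10, d11, d14, d16} = {d9, d10, d11}
… ∩ ⟦striped⟧ = {d9, d10, d11} ∩ {d1, d3, d5, d7, d9, d11, d12, d14, d15} = {d9, d11}
⟦striped actor that voted under d15⟧ = {d9, d11}; d9 ∈ this set.

yes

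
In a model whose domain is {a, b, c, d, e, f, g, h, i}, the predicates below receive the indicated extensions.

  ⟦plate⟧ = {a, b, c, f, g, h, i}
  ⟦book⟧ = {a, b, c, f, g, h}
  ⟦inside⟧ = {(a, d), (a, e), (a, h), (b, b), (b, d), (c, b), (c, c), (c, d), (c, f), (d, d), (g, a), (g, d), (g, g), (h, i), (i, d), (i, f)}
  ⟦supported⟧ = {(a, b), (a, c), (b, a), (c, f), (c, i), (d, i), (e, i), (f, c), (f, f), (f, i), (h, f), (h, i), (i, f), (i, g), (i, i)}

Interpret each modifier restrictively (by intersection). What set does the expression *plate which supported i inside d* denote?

⟦which supported i⟧ = {x : ⟨x, i⟩ ∈ ⟦supported⟧} = {c, d, e, f, h, i}
⟦inside d⟧ = {x : ⟨x, d⟩ ∈ ⟦inside⟧} = {a, b, c, d, g, i}
⟦plate⟧ = {a, b, c, f, g, h, i}
… ∩ ⟦which supported i⟧ = {a, b, c, f, g, h, i} ∩ {c, d, e, f, h, i} = {c, f, h, i}
… ∩ ⟦inside d⟧ = {c, f, h, i} ∩ {a, b, c, d, g, i} = {c, i}
So ⟦plate which supported i inside d⟧ = {c, i}.

{c, i}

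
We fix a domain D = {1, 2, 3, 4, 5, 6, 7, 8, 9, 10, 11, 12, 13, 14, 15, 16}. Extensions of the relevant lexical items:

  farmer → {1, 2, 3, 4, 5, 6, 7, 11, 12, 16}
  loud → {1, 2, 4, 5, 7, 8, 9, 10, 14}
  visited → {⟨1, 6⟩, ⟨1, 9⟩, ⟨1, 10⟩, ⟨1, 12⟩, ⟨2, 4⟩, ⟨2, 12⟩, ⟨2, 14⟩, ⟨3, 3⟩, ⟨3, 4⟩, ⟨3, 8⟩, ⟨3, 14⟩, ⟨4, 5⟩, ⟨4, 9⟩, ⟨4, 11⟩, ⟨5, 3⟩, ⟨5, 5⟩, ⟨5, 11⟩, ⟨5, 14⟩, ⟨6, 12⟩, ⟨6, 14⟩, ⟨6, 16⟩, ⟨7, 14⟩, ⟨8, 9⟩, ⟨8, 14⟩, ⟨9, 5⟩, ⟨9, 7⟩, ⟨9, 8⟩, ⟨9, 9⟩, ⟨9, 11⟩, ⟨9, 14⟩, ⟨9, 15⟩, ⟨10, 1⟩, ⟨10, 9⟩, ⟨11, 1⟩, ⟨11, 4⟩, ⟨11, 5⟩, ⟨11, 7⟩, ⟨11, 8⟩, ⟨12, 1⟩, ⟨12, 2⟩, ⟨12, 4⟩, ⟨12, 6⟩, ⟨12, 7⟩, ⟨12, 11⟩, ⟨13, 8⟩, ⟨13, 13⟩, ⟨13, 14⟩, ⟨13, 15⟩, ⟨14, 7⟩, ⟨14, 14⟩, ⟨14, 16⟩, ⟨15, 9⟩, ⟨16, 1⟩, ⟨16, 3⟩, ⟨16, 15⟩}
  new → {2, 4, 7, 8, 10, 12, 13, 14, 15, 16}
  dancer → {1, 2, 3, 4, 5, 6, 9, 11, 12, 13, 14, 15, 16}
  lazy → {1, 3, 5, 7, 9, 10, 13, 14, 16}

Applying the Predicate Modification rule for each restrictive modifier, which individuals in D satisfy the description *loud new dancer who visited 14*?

{2, 14}

⟦who visited 14⟧ = {x : ⟨x, 14⟩ ∈ ⟦visited⟧} = {2, 3, 5, 6, 7, 8, 9, 13, 14}
⟦dancer⟧ = {1, 2, 3, 4, 5, 6, 9, 11, 12, 13, 14, 15, 16}
… ∩ ⟦who visited 14⟧ = {1, 2, 3, 4, 5, 6, 9, 11, 12, 13, 14, 15, 16} ∩ {2, 3, 5, 6, 7, 8, 9, 13, 14} = {2, 3, 5, 6, 9, 13, 14}
… ∩ ⟦loud⟧ = {2, 3, 5, 6, 9, 13, 14} ∩ {1, 2, 4, 5, 7, 8, 9, 10, 14} = {2, 5, 9, 14}
… ∩ ⟦new⟧ = {2, 5, 9, 14} ∩ {2, 4, 7, 8, 10, 12, 13, 14, 15, 16} = {2, 14}
So ⟦loud new dancer who visited 14⟧ = {2, 14}.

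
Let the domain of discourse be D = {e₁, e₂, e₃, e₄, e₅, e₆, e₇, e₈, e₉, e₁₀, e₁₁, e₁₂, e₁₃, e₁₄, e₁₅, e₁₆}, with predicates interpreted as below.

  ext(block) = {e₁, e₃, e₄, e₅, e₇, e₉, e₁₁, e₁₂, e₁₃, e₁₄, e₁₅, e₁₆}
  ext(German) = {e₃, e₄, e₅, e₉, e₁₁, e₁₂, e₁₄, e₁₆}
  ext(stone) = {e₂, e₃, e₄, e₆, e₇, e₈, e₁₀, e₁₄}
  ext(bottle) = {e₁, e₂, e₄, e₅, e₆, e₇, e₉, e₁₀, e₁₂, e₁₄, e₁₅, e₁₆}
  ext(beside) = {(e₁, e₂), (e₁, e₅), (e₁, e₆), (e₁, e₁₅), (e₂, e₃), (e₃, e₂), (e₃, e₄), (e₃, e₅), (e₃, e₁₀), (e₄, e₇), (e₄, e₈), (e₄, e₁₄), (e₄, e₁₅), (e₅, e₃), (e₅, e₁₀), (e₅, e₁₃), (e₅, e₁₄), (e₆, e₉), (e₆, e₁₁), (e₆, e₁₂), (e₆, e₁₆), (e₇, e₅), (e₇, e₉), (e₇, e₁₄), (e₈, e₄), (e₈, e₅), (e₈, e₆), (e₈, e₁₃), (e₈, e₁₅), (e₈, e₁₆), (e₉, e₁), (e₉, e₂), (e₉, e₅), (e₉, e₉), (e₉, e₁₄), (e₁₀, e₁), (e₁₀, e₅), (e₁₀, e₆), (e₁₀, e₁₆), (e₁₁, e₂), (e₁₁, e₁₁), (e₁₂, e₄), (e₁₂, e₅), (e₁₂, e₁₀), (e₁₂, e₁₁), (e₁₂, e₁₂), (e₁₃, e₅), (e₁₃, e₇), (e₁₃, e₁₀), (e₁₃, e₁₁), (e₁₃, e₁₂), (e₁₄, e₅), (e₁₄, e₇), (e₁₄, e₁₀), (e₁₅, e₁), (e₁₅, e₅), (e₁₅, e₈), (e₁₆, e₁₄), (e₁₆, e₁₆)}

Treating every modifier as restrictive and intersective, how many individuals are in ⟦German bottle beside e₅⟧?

⟦beside e₅⟧ = {x : ⟨x, e₅⟩ ∈ ⟦beside⟧} = {e₁, e₃, e₇, e₈, e₉, e₁₀, e₁₂, e₁₃, e₁₄, e₁₅}
⟦bottle⟧ = {e₁, e₂, e₄, e₅, e₆, e₇, e₉, e₁₀, e₁₂, e₁₄, e₁₅, e₁₆}
… ∩ ⟦beside e₅⟧ = {e₁, e₂, e₄, e₅, e₆, e₇, e₉, e₁₀, e₁₂, e₁₄, e₁₅, e₁₆} ∩ {e₁, e₃, e₇, e₈, e₉, e₁₀, e₁₂, e₁₃, e₁₄, e₁₅} = {e₁, e₇, e₉, e₁₀, e₁₂, e₁₄, e₁₅}
… ∩ ⟦German⟧ = {e₁, e₇, e₉, e₁₀, e₁₂, e₁₄, e₁₅} ∩ {e₃, e₄, e₅, e₉, e₁₁, e₁₂, e₁₄, e₁₆} = {e₉, e₁₂, e₁₄}
⟦German bottle beside e₅⟧ = {e₉, e₁₂, e₁₄}, so the cardinality is 3.

3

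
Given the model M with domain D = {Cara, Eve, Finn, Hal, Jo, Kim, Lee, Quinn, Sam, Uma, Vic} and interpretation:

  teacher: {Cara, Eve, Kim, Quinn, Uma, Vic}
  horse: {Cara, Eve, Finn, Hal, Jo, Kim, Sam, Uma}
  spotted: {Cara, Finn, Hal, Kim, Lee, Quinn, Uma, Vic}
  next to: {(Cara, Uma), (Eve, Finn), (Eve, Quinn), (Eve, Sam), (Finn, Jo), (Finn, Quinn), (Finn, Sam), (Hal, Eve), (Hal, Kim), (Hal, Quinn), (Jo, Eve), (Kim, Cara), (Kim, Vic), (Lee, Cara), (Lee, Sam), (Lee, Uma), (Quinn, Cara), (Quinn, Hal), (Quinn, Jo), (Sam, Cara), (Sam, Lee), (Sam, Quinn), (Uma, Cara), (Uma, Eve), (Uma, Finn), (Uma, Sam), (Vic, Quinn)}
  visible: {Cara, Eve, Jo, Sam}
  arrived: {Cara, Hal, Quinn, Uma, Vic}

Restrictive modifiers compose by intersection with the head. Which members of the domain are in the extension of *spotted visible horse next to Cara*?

∅

⟦next to Cara⟧ = {x : ⟨x, Cara⟩ ∈ ⟦next to⟧} = {Kim, Lee, Quinn, Sam, Uma}
⟦horse⟧ = {Cara, Eve, Finn, Hal, Jo, Kim, Sam, Uma}
… ∩ ⟦next to Cara⟧ = {Cara, Eve, Finn, Hal, Jo, Kim, Sam, Uma} ∩ {Kim, Lee, Quinn, Sam, Uma} = {Kim, Sam, Uma}
… ∩ ⟦spotted⟧ = {Kim, Sam, Uma} ∩ {Cara, Finn, Hal, Kim, Lee, Quinn, Uma, Vic} = {Kim, Uma}
… ∩ ⟦visible⟧ = {Kim, Uma} ∩ {Cara, Eve, Jo, Sam} = ∅
So ⟦spotted visible horse next to Cara⟧ = ∅.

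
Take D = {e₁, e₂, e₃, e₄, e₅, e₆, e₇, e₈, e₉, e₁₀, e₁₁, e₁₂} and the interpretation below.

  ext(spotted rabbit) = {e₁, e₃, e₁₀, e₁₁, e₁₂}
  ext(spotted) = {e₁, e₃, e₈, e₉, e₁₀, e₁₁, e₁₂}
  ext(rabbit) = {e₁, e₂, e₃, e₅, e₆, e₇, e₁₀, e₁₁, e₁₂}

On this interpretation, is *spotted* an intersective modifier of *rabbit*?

⟦spotted⟧ ∩ ⟦rabbit⟧ = {e₁, e₃, e₈, e₉, e₁₀, e₁₁, e₁₂} ∩ {e₁, e₂, e₃, e₅, e₆, e₇, e₁₀, e₁₁, e₁₂} = {e₁, e₃, e₁₀, e₁₁, e₁₂}
Observed ⟦spotted rabbit⟧ = {e₁, e₃, e₁₀, e₁₁, e₁₂}.
These coincide, so the modifier is intersective here.

yes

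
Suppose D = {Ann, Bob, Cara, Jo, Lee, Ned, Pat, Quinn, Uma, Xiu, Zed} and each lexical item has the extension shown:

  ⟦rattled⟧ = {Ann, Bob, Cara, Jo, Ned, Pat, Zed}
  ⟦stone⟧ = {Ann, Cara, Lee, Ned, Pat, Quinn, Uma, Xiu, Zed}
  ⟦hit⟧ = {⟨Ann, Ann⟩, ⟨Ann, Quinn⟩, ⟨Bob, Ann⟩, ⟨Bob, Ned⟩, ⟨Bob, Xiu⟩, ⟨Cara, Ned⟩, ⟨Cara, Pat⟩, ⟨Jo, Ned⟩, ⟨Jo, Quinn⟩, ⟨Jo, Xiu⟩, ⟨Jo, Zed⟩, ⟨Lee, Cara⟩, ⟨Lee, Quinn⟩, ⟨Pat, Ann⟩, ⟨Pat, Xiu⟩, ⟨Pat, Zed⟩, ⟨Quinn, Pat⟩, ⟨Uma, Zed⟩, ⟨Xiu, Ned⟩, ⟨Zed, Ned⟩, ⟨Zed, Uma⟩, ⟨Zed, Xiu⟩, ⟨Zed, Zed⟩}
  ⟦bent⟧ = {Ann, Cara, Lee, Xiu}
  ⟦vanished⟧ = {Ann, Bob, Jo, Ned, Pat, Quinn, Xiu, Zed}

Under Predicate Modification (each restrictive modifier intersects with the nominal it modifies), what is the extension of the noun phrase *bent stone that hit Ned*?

⟦that hit Ned⟧ = {x : ⟨x, Ned⟩ ∈ ⟦hit⟧} = {Bob, Cara, Jo, Xiu, Zed}
⟦stone⟧ = {Ann, Cara, Lee, Ned, Pat, Quinn, Uma, Xiu, Zed}
… ∩ ⟦that hit Ned⟧ = {Ann, Cara, Lee, Ned, Pat, Quinn, Uma, Xiu, Zed} ∩ {Bob, Cara, Jo, Xiu, Zed} = {Cara, Xiu, Zed}
… ∩ ⟦bent⟧ = {Cara, Xiu, Zed} ∩ {Ann, Cara, Lee, Xiu} = {Cara, Xiu}
So ⟦bent stone that hit Ned⟧ = {Cara, Xiu}.

{Cara, Xiu}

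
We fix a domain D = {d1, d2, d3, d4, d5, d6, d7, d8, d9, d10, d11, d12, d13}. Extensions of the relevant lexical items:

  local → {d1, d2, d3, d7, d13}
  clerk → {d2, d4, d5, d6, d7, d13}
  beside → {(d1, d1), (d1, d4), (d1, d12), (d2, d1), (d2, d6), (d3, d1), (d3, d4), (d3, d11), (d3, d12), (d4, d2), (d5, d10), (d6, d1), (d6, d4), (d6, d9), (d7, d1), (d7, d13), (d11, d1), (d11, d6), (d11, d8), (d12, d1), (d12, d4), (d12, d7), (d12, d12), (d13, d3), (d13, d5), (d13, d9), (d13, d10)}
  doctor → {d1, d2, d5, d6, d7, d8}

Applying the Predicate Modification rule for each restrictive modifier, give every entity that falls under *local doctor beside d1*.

{d1, d2, d7}

⟦beside d1⟧ = {x : ⟨x, d1⟩ ∈ ⟦beside⟧} = {d1, d2, d3, d6, d7, d11, d12}
⟦doctor⟧ = {d1, d2, d5, d6, d7, d8}
… ∩ ⟦beside d1⟧ = {d1, d2, d5, d6, d7, d8} ∩ {d1, d2, d3, d6, d7, d11, d12} = {d1, d2, d6, d7}
… ∩ ⟦local⟧ = {d1, d2, d6, d7} ∩ {d1, d2, d3, d7, d13} = {d1, d2, d7}
So ⟦local doctor beside d1⟧ = {d1, d2, d7}.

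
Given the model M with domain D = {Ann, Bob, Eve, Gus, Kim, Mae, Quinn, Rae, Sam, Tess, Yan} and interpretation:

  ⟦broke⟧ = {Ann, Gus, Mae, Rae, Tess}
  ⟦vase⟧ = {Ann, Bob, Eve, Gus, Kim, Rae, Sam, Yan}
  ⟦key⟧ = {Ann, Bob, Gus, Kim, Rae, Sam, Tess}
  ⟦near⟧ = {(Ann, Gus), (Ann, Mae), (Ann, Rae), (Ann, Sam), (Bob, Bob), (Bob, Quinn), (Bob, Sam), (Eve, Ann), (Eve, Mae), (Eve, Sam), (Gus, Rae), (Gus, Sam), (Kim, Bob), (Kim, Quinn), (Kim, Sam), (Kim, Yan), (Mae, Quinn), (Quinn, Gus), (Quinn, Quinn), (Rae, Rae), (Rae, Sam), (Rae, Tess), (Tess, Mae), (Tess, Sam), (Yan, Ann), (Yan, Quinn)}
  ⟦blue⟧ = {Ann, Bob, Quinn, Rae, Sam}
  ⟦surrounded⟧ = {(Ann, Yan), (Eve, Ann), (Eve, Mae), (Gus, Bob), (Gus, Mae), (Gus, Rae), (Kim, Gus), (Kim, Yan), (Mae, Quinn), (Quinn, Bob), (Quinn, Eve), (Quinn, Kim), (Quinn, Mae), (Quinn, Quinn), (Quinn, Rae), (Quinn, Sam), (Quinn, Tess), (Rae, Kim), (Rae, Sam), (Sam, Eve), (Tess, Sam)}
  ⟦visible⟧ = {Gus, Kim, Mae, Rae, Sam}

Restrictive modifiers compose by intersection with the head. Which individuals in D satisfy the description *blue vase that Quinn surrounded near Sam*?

⟦that Quinn surrounded⟧ = {x : ⟨Quinn, x⟩ ∈ ⟦surrounded⟧} = {Bob, Eve, Kim, Mae, Quinn, Rae, Sam, Tess}
⟦near Sam⟧ = {x : ⟨x, Sam⟩ ∈ ⟦near⟧} = {Ann, Bob, Eve, Gus, Kim, Rae, Tess}
⟦vase⟧ = {Ann, Bob, Eve, Gus, Kim, Rae, Sam, Yan}
… ∩ ⟦that Quinn surrounded⟧ = {Ann, Bob, Eve, Gus, Kim, Rae, Sam, Yan} ∩ {Bob, Eve, Kim, Mae, Quinn, Rae, Sam, Tess} = {Bob, Eve, Kim, Rae, Sam}
… ∩ ⟦near Sam⟧ = {Bob, Eve, Kim, Rae, Sam} ∩ {Ann, Bob, Eve, Gus, Kim, Rae, Tess} = {Bob, Eve, Kim, Rae}
… ∩ ⟦blue⟧ = {Bob, Eve, Kim, Rae} ∩ {Ann, Bob, Quinn, Rae, Sam} = {Bob, Rae}
So ⟦blue vase that Quinn surrounded near Sam⟧ = {Bob, Rae}.

{Bob, Rae}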